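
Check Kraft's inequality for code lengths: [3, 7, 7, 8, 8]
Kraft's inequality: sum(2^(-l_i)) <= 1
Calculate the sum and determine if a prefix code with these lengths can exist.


Sum = 2^(-3) + 2^(-7) + 2^(-7) + 2^(-8) + 2^(-8)
    = 0.125 + 0.0078125 + 0.0078125 + 0.00390625 + 0.00390625
    = 38/256 = 0.1484375
Since 0.1484375 <= 1, Kraft's inequality IS satisfied.
A prefix code with these lengths CAN exist.

Kraft sum = 0.1484375. Satisfied.


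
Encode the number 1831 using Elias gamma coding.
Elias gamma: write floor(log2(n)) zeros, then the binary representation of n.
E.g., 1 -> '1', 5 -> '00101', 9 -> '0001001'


num_bits = floor(log2(1831)) + 1 = 11
leading_zeros = num_bits - 1 = 10
binary(1831) = 11100100111

Elias gamma(1831) = '0000000000' + '11100100111' = 000000000011100100111 (21 bits)


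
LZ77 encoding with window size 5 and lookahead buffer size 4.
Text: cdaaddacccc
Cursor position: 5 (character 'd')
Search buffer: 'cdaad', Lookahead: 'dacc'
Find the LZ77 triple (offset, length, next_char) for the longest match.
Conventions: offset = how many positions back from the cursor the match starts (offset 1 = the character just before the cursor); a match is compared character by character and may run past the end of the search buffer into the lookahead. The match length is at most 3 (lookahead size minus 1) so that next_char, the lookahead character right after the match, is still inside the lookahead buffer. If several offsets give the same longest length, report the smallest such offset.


Try each offset into the search buffer:
  offset=1 (pos 4, char 'd'): match length 1
  offset=2 (pos 3, char 'a'): match length 0
  offset=3 (pos 2, char 'a'): match length 0
  offset=4 (pos 1, char 'd'): match length 2
  offset=5 (pos 0, char 'c'): match length 0
Longest match has length 2 at offset 4.
next_char = character at position 5 + 2 = 7 -> 'c'

Best match: offset=4, length=2 (matching 'da' starting at position 1)
LZ77 triple: (4, 2, 'c')


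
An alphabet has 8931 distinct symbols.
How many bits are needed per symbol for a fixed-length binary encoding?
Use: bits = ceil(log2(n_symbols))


log2(8931) = 13.1246
Bracket: 2^13 = 8192 < 8931 <= 2^14 = 16384
So ceil(log2(8931)) = 14

bits = ceil(log2(8931)) = ceil(13.1246) = 14 bits


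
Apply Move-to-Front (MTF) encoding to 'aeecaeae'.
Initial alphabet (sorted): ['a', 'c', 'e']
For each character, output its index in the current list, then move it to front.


MTF encoding:
'a': index 0 in ['a', 'c', 'e'] -> ['a', 'c', 'e']
'e': index 2 in ['a', 'c', 'e'] -> ['e', 'a', 'c']
'e': index 0 in ['e', 'a', 'c'] -> ['e', 'a', 'c']
'c': index 2 in ['e', 'a', 'c'] -> ['c', 'e', 'a']
'a': index 2 in ['c', 'e', 'a'] -> ['a', 'c', 'e']
'e': index 2 in ['a', 'c', 'e'] -> ['e', 'a', 'c']
'a': index 1 in ['e', 'a', 'c'] -> ['a', 'e', 'c']
'e': index 1 in ['a', 'e', 'c'] -> ['e', 'a', 'c']


Output: [0, 2, 0, 2, 2, 2, 1, 1]


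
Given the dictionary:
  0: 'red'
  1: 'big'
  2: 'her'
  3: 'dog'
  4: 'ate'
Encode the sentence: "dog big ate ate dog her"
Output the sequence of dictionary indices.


Look up each word in the dictionary:
  'dog' -> 3
  'big' -> 1
  'ate' -> 4
  'ate' -> 4
  'dog' -> 3
  'her' -> 2

Encoded: [3, 1, 4, 4, 3, 2]


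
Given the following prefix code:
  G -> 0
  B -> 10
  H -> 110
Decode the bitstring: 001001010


Decoding step by step:
Bits 0 -> G
Bits 0 -> G
Bits 10 -> B
Bits 0 -> G
Bits 10 -> B
Bits 10 -> B


Decoded message: GGBGBB


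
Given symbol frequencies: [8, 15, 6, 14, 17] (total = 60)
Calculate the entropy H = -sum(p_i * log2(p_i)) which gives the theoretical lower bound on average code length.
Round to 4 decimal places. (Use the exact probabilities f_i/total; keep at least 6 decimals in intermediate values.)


Per-symbol terms -p_i * log2(p_i) with p_i = f_i/60:
  p = 8/60 = 0.133333: log2(p) = -2.906891, -p*log2(p) = 0.387585
  p = 15/60 = 0.250000: log2(p) = -2.000000, -p*log2(p) = 0.500000
  p = 6/60 = 0.100000: log2(p) = -3.321928, -p*log2(p) = 0.332193
  p = 14/60 = 0.233333: log2(p) = -2.099536, -p*log2(p) = 0.489892
  p = 17/60 = 0.283333: log2(p) = -1.819428, -p*log2(p) = 0.515505
H = 0.387585 + 0.500000 + 0.332193 + 0.489892 + 0.515505 = 2.225175

H = 2.2252 bits/symbol


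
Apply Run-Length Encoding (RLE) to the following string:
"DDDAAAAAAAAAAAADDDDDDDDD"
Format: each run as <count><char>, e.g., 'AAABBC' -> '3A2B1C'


Scanning runs left to right:
  i=0: run of 'D' x 3 -> '3D'
  i=3: run of 'A' x 12 -> '12A'
  i=15: run of 'D' x 9 -> '9D'

RLE = 3D12A9D


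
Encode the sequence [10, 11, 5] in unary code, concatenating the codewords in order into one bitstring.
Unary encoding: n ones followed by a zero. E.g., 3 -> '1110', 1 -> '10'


Encode each number as n ones followed by a terminating 0:
  10 -> 11111111110 (11 bits)
  11 -> 111111111110 (12 bits)
  5 -> 111110 (6 bits)
Total length = 11 + 12 + 6 = 29 bits.

Unary([10, 11, 5]) = 11111111110111111111110111110 (29 bits)


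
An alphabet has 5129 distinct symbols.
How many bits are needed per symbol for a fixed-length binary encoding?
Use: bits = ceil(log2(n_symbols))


log2(5129) = 12.3245
Bracket: 2^12 = 4096 < 5129 <= 2^13 = 8192
So ceil(log2(5129)) = 13

bits = ceil(log2(5129)) = ceil(12.3245) = 13 bits


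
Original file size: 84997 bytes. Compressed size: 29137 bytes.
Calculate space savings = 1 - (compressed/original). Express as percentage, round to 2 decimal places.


ratio = compressed/original = 29137/84997 = 0.3428
savings = 1 - ratio = 1 - 0.3428 = 0.6572
as a percentage: 0.6572 * 100 = 65.72%

Space savings = 1 - 29137/84997 = 65.72%


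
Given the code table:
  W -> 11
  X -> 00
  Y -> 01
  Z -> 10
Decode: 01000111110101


Decoding:
01 -> Y
00 -> X
01 -> Y
11 -> W
11 -> W
01 -> Y
01 -> Y


Result: YXYWWYY


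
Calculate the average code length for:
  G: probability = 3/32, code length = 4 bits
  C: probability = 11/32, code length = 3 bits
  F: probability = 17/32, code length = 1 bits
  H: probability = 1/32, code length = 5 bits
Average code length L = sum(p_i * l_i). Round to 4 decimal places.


Weighted contributions p_i * l_i:
  G: (3/32) * 4 = 12/32
  C: (11/32) * 3 = 33/32
  F: (17/32) * 1 = 17/32
  H: (1/32) * 5 = 5/32
Sum = (12 + 33 + 17 + 5)/32 = 67/32

L = 67/32 = 2.0938 bits/symbol


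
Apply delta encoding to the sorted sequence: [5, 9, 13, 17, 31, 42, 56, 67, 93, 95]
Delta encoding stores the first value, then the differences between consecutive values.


First value: 5
Deltas:
  9 - 5 = 4
  13 - 9 = 4
  17 - 13 = 4
  31 - 17 = 14
  42 - 31 = 11
  56 - 42 = 14
  67 - 56 = 11
  93 - 67 = 26
  95 - 93 = 2


Delta encoded: [5, 4, 4, 4, 14, 11, 14, 11, 26, 2]


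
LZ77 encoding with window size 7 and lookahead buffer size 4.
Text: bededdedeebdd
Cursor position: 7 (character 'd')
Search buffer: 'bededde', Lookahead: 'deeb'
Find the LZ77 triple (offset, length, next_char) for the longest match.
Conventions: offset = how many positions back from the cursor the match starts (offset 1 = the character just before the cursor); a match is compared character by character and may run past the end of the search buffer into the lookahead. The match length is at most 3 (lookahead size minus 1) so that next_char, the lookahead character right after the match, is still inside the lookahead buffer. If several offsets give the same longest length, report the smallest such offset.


Try each offset into the search buffer:
  offset=1 (pos 6, char 'e'): match length 0
  offset=2 (pos 5, char 'd'): match length 2
  offset=3 (pos 4, char 'd'): match length 1
  offset=4 (pos 3, char 'e'): match length 0
  offset=5 (pos 2, char 'd'): match length 2
  offset=6 (pos 1, char 'e'): match length 0
  offset=7 (pos 0, char 'b'): match length 0
Longest match has length 2, found at offsets 2, 5; take the smallest, offset 2.
next_char = character at position 7 + 2 = 9 -> 'e'

Best match: offset=2, length=2 (matching 'de' starting at position 5)
LZ77 triple: (2, 2, 'e')


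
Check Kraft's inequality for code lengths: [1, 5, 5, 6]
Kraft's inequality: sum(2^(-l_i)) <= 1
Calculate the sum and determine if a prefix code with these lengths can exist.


Sum = 2^(-1) + 2^(-5) + 2^(-5) + 2^(-6)
    = 0.5 + 0.03125 + 0.03125 + 0.015625
    = 37/64 = 0.578125
Since 0.578125 <= 1, Kraft's inequality IS satisfied.
A prefix code with these lengths CAN exist.

Kraft sum = 0.578125. Satisfied.


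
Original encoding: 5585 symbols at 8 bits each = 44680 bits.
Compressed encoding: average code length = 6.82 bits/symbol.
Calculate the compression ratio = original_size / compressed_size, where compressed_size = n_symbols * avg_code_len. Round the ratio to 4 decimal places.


original_size = n_symbols * orig_bits = 5585 * 8 = 44680 bits
compressed_size = n_symbols * avg_code_len = 5585 * 6.82 = 38089.7 bits
ratio = original_size / compressed_size = 44680 / 38089.7 = 1.173

Compression ratio = 1.173


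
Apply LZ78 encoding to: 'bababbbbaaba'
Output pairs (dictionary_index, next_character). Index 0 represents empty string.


LZ78 encoding steps:
Dictionary: {0: ''}
Step 1: w='' (idx 0), next='b' -> output (0, 'b'), add 'b' as idx 1
Step 2: w='' (idx 0), next='a' -> output (0, 'a'), add 'a' as idx 2
Step 3: w='b' (idx 1), next='a' -> output (1, 'a'), add 'ba' as idx 3
Step 4: w='b' (idx 1), next='b' -> output (1, 'b'), add 'bb' as idx 4
Step 5: w='bb' (idx 4), next='a' -> output (4, 'a'), add 'bba' as idx 5
Step 6: w='a' (idx 2), next='b' -> output (2, 'b'), add 'ab' as idx 6
Step 7: w='a' (idx 2), end of input -> output (2, '')


Encoded: [(0, 'b'), (0, 'a'), (1, 'a'), (1, 'b'), (4, 'a'), (2, 'b'), (2, '')]


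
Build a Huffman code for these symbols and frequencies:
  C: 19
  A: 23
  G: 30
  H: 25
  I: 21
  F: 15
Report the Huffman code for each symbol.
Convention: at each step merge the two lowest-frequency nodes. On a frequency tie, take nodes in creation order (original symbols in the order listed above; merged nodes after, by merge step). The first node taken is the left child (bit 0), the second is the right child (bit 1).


Huffman tree construction:
Step 1: Merge F(15) + C(19) = 34
Step 2: Merge I(21) + A(23) = 44
Step 3: Merge H(25) + G(30) = 55
Step 4: Merge (F+C)(34) + (I+A)(44) = 78
Step 5: Merge (H+G)(55) + ((F+C)+(I+A))(78) = 133
Read each symbol's code off the tree from the root (left child = 0, right child = 1).

Codes:
  C: 101 (length 3)
  A: 111 (length 3)
  G: 01 (length 2)
  H: 00 (length 2)
  I: 110 (length 3)
  F: 100 (length 3)
Average code length: 344/133 = 2.5865 bits/symbol


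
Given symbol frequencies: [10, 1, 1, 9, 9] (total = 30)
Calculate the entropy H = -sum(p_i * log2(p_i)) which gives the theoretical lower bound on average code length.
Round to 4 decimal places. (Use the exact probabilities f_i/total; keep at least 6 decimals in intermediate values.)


Per-symbol terms -p_i * log2(p_i) with p_i = f_i/30:
  p = 10/30 = 0.333333: log2(p) = -1.584963, -p*log2(p) = 0.528321
  p = 1/30 = 0.033333: log2(p) = -4.906891, -p*log2(p) = 0.163563
  p = 1/30 = 0.033333: log2(p) = -4.906891, -p*log2(p) = 0.163563
  p = 9/30 = 0.300000: log2(p) = -1.736966, -p*log2(p) = 0.521090
  p = 9/30 = 0.300000: log2(p) = -1.736966, -p*log2(p) = 0.521090
H = 0.528321 + 0.163563 + 0.163563 + 0.521090 + 0.521090 = 1.897627

H = 1.8976 bits/symbol


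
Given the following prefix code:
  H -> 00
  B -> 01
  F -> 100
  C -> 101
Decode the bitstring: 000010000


Decoding step by step:
Bits 00 -> H
Bits 00 -> H
Bits 100 -> F
Bits 00 -> H


Decoded message: HHFH


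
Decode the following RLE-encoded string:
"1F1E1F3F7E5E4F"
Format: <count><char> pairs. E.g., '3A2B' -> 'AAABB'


Expanding each <count><char> pair:
  1F -> 'F'
  1E -> 'E'
  1F -> 'F'
  3F -> 'FFF'
  7E -> 'EEEEEEE'
  5E -> 'EEEEE'
  4F -> 'FFFF'

Decoded = FEFFFFEEEEEEEEEEEEFFFF


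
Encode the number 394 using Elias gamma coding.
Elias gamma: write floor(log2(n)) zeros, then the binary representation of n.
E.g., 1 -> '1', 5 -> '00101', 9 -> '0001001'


num_bits = floor(log2(394)) + 1 = 9
leading_zeros = num_bits - 1 = 8
binary(394) = 110001010

Elias gamma(394) = '00000000' + '110001010' = 00000000110001010 (17 bits)


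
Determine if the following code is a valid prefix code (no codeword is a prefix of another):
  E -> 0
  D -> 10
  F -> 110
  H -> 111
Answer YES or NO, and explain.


Checking each pair (does one codeword prefix another?):
  E='0' vs D='10': no prefix
  E='0' vs F='110': no prefix
  E='0' vs H='111': no prefix
  D='10' vs E='0': no prefix
  D='10' vs F='110': no prefix
  D='10' vs H='111': no prefix
  F='110' vs E='0': no prefix
  F='110' vs D='10': no prefix
  F='110' vs H='111': no prefix
  H='111' vs E='0': no prefix
  H='111' vs D='10': no prefix
  H='111' vs F='110': no prefix
No violation found over all pairs.

YES -- this is a valid prefix code. No codeword is a prefix of any other codeword.


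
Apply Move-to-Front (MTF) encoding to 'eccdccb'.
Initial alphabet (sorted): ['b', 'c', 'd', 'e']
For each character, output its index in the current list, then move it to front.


MTF encoding:
'e': index 3 in ['b', 'c', 'd', 'e'] -> ['e', 'b', 'c', 'd']
'c': index 2 in ['e', 'b', 'c', 'd'] -> ['c', 'e', 'b', 'd']
'c': index 0 in ['c', 'e', 'b', 'd'] -> ['c', 'e', 'b', 'd']
'd': index 3 in ['c', 'e', 'b', 'd'] -> ['d', 'c', 'e', 'b']
'c': index 1 in ['d', 'c', 'e', 'b'] -> ['c', 'd', 'e', 'b']
'c': index 0 in ['c', 'd', 'e', 'b'] -> ['c', 'd', 'e', 'b']
'b': index 3 in ['c', 'd', 'e', 'b'] -> ['b', 'c', 'd', 'e']


Output: [3, 2, 0, 3, 1, 0, 3]


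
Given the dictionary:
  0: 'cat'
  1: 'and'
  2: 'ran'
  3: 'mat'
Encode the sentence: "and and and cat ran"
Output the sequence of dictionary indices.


Look up each word in the dictionary:
  'and' -> 1
  'and' -> 1
  'and' -> 1
  'cat' -> 0
  'ran' -> 2

Encoded: [1, 1, 1, 0, 2]


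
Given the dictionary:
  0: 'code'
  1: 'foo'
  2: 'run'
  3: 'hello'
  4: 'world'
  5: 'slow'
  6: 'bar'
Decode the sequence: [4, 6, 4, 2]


Look up each index in the dictionary:
  4 -> 'world'
  6 -> 'bar'
  4 -> 'world'
  2 -> 'run'

Decoded: "world bar world run"


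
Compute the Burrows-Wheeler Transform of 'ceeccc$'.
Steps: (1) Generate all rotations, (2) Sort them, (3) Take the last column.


Rotations (sorted):
  0: $ceeccc -> last char: c
  1: c$ceecc -> last char: c
  2: cc$ceec -> last char: c
  3: ccc$cee -> last char: e
  4: ceeccc$ -> last char: $
  5: eccc$ce -> last char: e
  6: eeccc$c -> last char: c


BWT = ccce$ec


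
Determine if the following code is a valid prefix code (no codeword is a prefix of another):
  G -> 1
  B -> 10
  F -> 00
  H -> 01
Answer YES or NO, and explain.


Checking each pair (does one codeword prefix another?):
  G='1' vs B='10': prefix -- VIOLATION

NO -- this is NOT a valid prefix code. G (1) is a prefix of B (10).


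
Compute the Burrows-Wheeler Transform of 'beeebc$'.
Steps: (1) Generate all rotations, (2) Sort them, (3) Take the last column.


Rotations (sorted):
  0: $beeebc -> last char: c
  1: bc$beee -> last char: e
  2: beeebc$ -> last char: $
  3: c$beeeb -> last char: b
  4: ebc$bee -> last char: e
  5: eebc$be -> last char: e
  6: eeebc$b -> last char: b


BWT = ce$beeb


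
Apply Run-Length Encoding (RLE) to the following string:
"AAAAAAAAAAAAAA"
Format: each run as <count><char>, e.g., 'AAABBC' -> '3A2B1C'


Scanning runs left to right:
  i=0: run of 'A' x 14 -> '14A'

RLE = 14A


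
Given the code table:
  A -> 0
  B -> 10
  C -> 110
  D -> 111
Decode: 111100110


Decoding:
111 -> D
10 -> B
0 -> A
110 -> C


Result: DBAC


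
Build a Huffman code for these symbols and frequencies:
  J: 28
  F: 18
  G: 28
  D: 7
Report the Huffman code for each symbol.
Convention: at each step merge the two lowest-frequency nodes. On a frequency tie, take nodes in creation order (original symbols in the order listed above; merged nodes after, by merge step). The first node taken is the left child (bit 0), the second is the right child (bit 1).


Huffman tree construction:
Step 1: Merge D(7) + F(18) = 25
Step 2: Merge (D+F)(25) + J(28) = 53
Step 3: Merge G(28) + ((D+F)+J)(53) = 81
Read each symbol's code off the tree from the root (left child = 0, right child = 1).

Codes:
  J: 11 (length 2)
  F: 101 (length 3)
  G: 0 (length 1)
  D: 100 (length 3)
Average code length: 159/81 = 1.9630 bits/symbol


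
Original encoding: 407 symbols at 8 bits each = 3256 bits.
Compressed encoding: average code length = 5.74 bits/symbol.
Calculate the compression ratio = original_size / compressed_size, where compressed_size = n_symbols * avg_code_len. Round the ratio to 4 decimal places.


original_size = n_symbols * orig_bits = 407 * 8 = 3256 bits
compressed_size = n_symbols * avg_code_len = 407 * 5.74 = 2336.18 bits
ratio = original_size / compressed_size = 3256 / 2336.18 = 1.3937

Compression ratio = 1.3937


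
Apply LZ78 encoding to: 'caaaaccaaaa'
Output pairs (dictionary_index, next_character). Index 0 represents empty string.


LZ78 encoding steps:
Dictionary: {0: ''}
Step 1: w='' (idx 0), next='c' -> output (0, 'c'), add 'c' as idx 1
Step 2: w='' (idx 0), next='a' -> output (0, 'a'), add 'a' as idx 2
Step 3: w='a' (idx 2), next='a' -> output (2, 'a'), add 'aa' as idx 3
Step 4: w='a' (idx 2), next='c' -> output (2, 'c'), add 'ac' as idx 4
Step 5: w='c' (idx 1), next='a' -> output (1, 'a'), add 'ca' as idx 5
Step 6: w='aa' (idx 3), next='a' -> output (3, 'a'), add 'aaa' as idx 6


Encoded: [(0, 'c'), (0, 'a'), (2, 'a'), (2, 'c'), (1, 'a'), (3, 'a')]


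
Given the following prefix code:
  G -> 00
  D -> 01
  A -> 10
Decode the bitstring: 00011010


Decoding step by step:
Bits 00 -> G
Bits 01 -> D
Bits 10 -> A
Bits 10 -> A


Decoded message: GDAA


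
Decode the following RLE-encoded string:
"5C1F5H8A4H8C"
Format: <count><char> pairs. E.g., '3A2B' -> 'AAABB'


Expanding each <count><char> pair:
  5C -> 'CCCCC'
  1F -> 'F'
  5H -> 'HHHHH'
  8A -> 'AAAAAAAA'
  4H -> 'HHHH'
  8C -> 'CCCCCCCC'

Decoded = CCCCCFHHHHHAAAAAAAAHHHHCCCCCCCC


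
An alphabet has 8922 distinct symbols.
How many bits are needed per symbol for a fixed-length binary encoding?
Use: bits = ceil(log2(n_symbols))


log2(8922) = 13.1232
Bracket: 2^13 = 8192 < 8922 <= 2^14 = 16384
So ceil(log2(8922)) = 14

bits = ceil(log2(8922)) = ceil(13.1232) = 14 bits


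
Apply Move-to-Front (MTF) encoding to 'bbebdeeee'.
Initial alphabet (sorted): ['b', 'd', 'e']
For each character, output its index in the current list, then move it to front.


MTF encoding:
'b': index 0 in ['b', 'd', 'e'] -> ['b', 'd', 'e']
'b': index 0 in ['b', 'd', 'e'] -> ['b', 'd', 'e']
'e': index 2 in ['b', 'd', 'e'] -> ['e', 'b', 'd']
'b': index 1 in ['e', 'b', 'd'] -> ['b', 'e', 'd']
'd': index 2 in ['b', 'e', 'd'] -> ['d', 'b', 'e']
'e': index 2 in ['d', 'b', 'e'] -> ['e', 'd', 'b']
'e': index 0 in ['e', 'd', 'b'] -> ['e', 'd', 'b']
'e': index 0 in ['e', 'd', 'b'] -> ['e', 'd', 'b']
'e': index 0 in ['e', 'd', 'b'] -> ['e', 'd', 'b']


Output: [0, 0, 2, 1, 2, 2, 0, 0, 0]


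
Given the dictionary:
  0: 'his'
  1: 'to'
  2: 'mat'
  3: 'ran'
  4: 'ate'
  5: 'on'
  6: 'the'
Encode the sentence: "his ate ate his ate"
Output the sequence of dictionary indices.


Look up each word in the dictionary:
  'his' -> 0
  'ate' -> 4
  'ate' -> 4
  'his' -> 0
  'ate' -> 4

Encoded: [0, 4, 4, 0, 4]


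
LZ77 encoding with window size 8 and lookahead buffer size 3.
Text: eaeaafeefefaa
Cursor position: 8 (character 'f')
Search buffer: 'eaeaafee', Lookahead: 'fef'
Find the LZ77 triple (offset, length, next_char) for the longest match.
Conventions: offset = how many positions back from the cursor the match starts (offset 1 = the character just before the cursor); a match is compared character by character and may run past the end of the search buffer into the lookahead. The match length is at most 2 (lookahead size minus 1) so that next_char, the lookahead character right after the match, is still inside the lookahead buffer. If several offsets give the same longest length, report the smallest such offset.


Try each offset into the search buffer:
  offset=1 (pos 7, char 'e'): match length 0
  offset=2 (pos 6, char 'e'): match length 0
  offset=3 (pos 5, char 'f'): match length 2
  offset=4 (pos 4, char 'a'): match length 0
  offset=5 (pos 3, char 'a'): match length 0
  offset=6 (pos 2, char 'e'): match length 0
  offset=7 (pos 1, char 'a'): match length 0
  offset=8 (pos 0, char 'e'): match length 0
Longest match has length 2 at offset 3.
next_char = character at position 8 + 2 = 10 -> 'f'

Best match: offset=3, length=2 (matching 'fe' starting at position 5)
LZ77 triple: (3, 2, 'f')


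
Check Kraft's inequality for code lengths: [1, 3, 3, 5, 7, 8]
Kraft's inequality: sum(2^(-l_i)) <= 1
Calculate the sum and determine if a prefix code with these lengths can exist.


Sum = 2^(-1) + 2^(-3) + 2^(-3) + 2^(-5) + 2^(-7) + 2^(-8)
    = 0.5 + 0.125 + 0.125 + 0.03125 + 0.0078125 + 0.00390625
    = 203/256 = 0.79296875
Since 0.79296875 <= 1, Kraft's inequality IS satisfied.
A prefix code with these lengths CAN exist.

Kraft sum = 0.79296875. Satisfied.


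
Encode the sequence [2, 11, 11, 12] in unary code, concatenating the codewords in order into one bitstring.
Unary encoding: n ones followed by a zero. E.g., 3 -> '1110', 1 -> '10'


Encode each number as n ones followed by a terminating 0:
  2 -> 110 (3 bits)
  11 -> 111111111110 (12 bits)
  11 -> 111111111110 (12 bits)
  12 -> 1111111111110 (13 bits)
Total length = 3 + 12 + 12 + 13 = 40 bits.

Unary([2, 11, 11, 12]) = 1101111111111101111111111101111111111110 (40 bits)


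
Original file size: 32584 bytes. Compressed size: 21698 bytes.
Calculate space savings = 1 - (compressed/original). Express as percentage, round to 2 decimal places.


ratio = compressed/original = 21698/32584 = 0.66591
savings = 1 - ratio = 1 - 0.66591 = 0.33409
as a percentage: 0.33409 * 100 = 33.41%

Space savings = 1 - 21698/32584 = 33.41%


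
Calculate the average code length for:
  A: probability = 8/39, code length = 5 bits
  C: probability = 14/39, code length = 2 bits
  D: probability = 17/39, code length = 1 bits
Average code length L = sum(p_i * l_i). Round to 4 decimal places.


Weighted contributions p_i * l_i:
  A: (8/39) * 5 = 40/39
  C: (14/39) * 2 = 28/39
  D: (17/39) * 1 = 17/39
Sum = (40 + 28 + 17)/39 = 85/39

L = 85/39 = 2.1795 bits/symbol


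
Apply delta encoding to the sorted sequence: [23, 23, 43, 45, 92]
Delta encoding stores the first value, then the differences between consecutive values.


First value: 23
Deltas:
  23 - 23 = 0
  43 - 23 = 20
  45 - 43 = 2
  92 - 45 = 47


Delta encoded: [23, 0, 20, 2, 47]


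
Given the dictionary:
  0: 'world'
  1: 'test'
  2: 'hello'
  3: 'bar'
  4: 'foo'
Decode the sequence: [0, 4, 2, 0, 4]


Look up each index in the dictionary:
  0 -> 'world'
  4 -> 'foo'
  2 -> 'hello'
  0 -> 'world'
  4 -> 'foo'

Decoded: "world foo hello world foo"


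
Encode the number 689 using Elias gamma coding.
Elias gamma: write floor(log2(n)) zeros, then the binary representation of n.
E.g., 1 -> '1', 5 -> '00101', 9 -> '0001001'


num_bits = floor(log2(689)) + 1 = 10
leading_zeros = num_bits - 1 = 9
binary(689) = 1010110001

Elias gamma(689) = '000000000' + '1010110001' = 0000000001010110001 (19 bits)


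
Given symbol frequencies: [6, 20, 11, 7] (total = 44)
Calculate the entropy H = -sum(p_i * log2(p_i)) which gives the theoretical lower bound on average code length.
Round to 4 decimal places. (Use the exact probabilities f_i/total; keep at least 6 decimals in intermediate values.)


Per-symbol terms -p_i * log2(p_i) with p_i = f_i/44:
  p = 6/44 = 0.136364: log2(p) = -2.874469, -p*log2(p) = 0.391973
  p = 20/44 = 0.454545: log2(p) = -1.137504, -p*log2(p) = 0.517047
  p = 11/44 = 0.250000: log2(p) = -2.000000, -p*log2(p) = 0.500000
  p = 7/44 = 0.159091: log2(p) = -2.652077, -p*log2(p) = 0.421921
H = 0.391973 + 0.517047 + 0.500000 + 0.421921 = 1.830941

H = 1.8309 bits/symbol


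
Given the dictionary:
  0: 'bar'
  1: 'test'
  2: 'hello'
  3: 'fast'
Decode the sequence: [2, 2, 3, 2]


Look up each index in the dictionary:
  2 -> 'hello'
  2 -> 'hello'
  3 -> 'fast'
  2 -> 'hello'

Decoded: "hello hello fast hello"


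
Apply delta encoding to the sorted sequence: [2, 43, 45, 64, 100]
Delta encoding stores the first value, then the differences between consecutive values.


First value: 2
Deltas:
  43 - 2 = 41
  45 - 43 = 2
  64 - 45 = 19
  100 - 64 = 36


Delta encoded: [2, 41, 2, 19, 36]


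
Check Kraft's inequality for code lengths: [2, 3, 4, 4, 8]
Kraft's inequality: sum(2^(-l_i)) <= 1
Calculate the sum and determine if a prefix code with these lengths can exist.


Sum = 2^(-2) + 2^(-3) + 2^(-4) + 2^(-4) + 2^(-8)
    = 0.25 + 0.125 + 0.0625 + 0.0625 + 0.00390625
    = 129/256 = 0.50390625
Since 0.50390625 <= 1, Kraft's inequality IS satisfied.
A prefix code with these lengths CAN exist.

Kraft sum = 0.50390625. Satisfied.


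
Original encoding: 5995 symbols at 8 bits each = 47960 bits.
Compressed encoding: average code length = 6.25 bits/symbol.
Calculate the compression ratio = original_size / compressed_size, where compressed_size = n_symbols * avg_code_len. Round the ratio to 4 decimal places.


original_size = n_symbols * orig_bits = 5995 * 8 = 47960 bits
compressed_size = n_symbols * avg_code_len = 5995 * 6.25 = 37468.75 bits
ratio = original_size / compressed_size = 47960 / 37468.75 = 1.28

Compression ratio = 1.28


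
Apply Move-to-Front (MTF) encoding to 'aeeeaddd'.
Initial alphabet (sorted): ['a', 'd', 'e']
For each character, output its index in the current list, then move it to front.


MTF encoding:
'a': index 0 in ['a', 'd', 'e'] -> ['a', 'd', 'e']
'e': index 2 in ['a', 'd', 'e'] -> ['e', 'a', 'd']
'e': index 0 in ['e', 'a', 'd'] -> ['e', 'a', 'd']
'e': index 0 in ['e', 'a', 'd'] -> ['e', 'a', 'd']
'a': index 1 in ['e', 'a', 'd'] -> ['a', 'e', 'd']
'd': index 2 in ['a', 'e', 'd'] -> ['d', 'a', 'e']
'd': index 0 in ['d', 'a', 'e'] -> ['d', 'a', 'e']
'd': index 0 in ['d', 'a', 'e'] -> ['d', 'a', 'e']


Output: [0, 2, 0, 0, 1, 2, 0, 0]


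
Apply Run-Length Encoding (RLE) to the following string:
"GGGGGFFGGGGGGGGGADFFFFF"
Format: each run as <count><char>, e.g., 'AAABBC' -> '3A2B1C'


Scanning runs left to right:
  i=0: run of 'G' x 5 -> '5G'
  i=5: run of 'F' x 2 -> '2F'
  i=7: run of 'G' x 9 -> '9G'
  i=16: run of 'A' x 1 -> '1A'
  i=17: run of 'D' x 1 -> '1D'
  i=18: run of 'F' x 5 -> '5F'

RLE = 5G2F9G1A1D5F


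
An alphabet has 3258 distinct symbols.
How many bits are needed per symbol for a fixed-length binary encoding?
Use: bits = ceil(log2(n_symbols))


log2(3258) = 11.6698
Bracket: 2^11 = 2048 < 3258 <= 2^12 = 4096
So ceil(log2(3258)) = 12

bits = ceil(log2(3258)) = ceil(11.6698) = 12 bits


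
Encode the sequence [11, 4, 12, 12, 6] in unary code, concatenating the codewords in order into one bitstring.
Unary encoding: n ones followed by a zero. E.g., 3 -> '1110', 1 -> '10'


Encode each number as n ones followed by a terminating 0:
  11 -> 111111111110 (12 bits)
  4 -> 11110 (5 bits)
  12 -> 1111111111110 (13 bits)
  12 -> 1111111111110 (13 bits)
  6 -> 1111110 (7 bits)
Total length = 12 + 5 + 13 + 13 + 7 = 50 bits.

Unary([11, 4, 12, 12, 6]) = 11111111111011110111111111111011111111111101111110 (50 bits)


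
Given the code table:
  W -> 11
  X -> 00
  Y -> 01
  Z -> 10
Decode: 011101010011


Decoding:
01 -> Y
11 -> W
01 -> Y
01 -> Y
00 -> X
11 -> W


Result: YWYYXW


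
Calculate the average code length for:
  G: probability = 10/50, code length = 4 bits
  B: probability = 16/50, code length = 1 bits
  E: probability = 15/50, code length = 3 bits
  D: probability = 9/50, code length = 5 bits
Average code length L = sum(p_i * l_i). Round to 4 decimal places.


Weighted contributions p_i * l_i:
  G: (10/50) * 4 = 40/50
  B: (16/50) * 1 = 16/50
  E: (15/50) * 3 = 45/50
  D: (9/50) * 5 = 45/50
Sum = (40 + 16 + 45 + 45)/50 = 146/50

L = 146/50 = 2.9200 bits/symbol


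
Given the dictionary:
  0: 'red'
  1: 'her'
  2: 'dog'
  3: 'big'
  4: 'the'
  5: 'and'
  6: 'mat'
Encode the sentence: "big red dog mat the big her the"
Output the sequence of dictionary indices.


Look up each word in the dictionary:
  'big' -> 3
  'red' -> 0
  'dog' -> 2
  'mat' -> 6
  'the' -> 4
  'big' -> 3
  'her' -> 1
  'the' -> 4

Encoded: [3, 0, 2, 6, 4, 3, 1, 4]


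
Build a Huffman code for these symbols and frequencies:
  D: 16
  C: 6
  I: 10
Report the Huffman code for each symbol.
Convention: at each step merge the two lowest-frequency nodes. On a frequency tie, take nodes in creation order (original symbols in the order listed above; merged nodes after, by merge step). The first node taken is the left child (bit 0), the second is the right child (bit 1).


Huffman tree construction:
Step 1: Merge C(6) + I(10) = 16
Step 2: Merge D(16) + (C+I)(16) = 32
Read each symbol's code off the tree from the root (left child = 0, right child = 1).

Codes:
  D: 0 (length 1)
  C: 10 (length 2)
  I: 11 (length 2)
Average code length: 48/32 = 1.5000 bits/symbol


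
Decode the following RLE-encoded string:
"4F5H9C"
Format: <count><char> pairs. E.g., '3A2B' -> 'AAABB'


Expanding each <count><char> pair:
  4F -> 'FFFF'
  5H -> 'HHHHH'
  9C -> 'CCCCCCCCC'

Decoded = FFFFHHHHHCCCCCCCCC


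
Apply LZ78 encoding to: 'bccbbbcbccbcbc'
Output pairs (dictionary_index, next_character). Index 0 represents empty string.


LZ78 encoding steps:
Dictionary: {0: ''}
Step 1: w='' (idx 0), next='b' -> output (0, 'b'), add 'b' as idx 1
Step 2: w='' (idx 0), next='c' -> output (0, 'c'), add 'c' as idx 2
Step 3: w='c' (idx 2), next='b' -> output (2, 'b'), add 'cb' as idx 3
Step 4: w='b' (idx 1), next='b' -> output (1, 'b'), add 'bb' as idx 4
Step 5: w='cb' (idx 3), next='c' -> output (3, 'c'), add 'cbc' as idx 5
Step 6: w='cbc' (idx 5), next='b' -> output (5, 'b'), add 'cbcb' as idx 6
Step 7: w='c' (idx 2), end of input -> output (2, '')


Encoded: [(0, 'b'), (0, 'c'), (2, 'b'), (1, 'b'), (3, 'c'), (5, 'b'), (2, '')]


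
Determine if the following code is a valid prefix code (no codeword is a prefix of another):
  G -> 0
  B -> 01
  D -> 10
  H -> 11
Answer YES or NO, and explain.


Checking each pair (does one codeword prefix another?):
  G='0' vs B='01': prefix -- VIOLATION

NO -- this is NOT a valid prefix code. G (0) is a prefix of B (01).


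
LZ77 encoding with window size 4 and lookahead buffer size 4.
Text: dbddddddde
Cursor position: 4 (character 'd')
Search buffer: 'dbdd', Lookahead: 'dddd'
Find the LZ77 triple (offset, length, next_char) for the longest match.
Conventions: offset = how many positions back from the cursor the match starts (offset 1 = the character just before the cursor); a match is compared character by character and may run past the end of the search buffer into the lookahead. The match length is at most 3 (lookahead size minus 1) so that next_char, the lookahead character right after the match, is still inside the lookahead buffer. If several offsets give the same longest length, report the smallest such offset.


Try each offset into the search buffer:
  offset=1 (pos 3, char 'd'): match length 3
  offset=2 (pos 2, char 'd'): match length 3
  offset=3 (pos 1, char 'b'): match length 0
  offset=4 (pos 0, char 'd'): match length 1
Longest match has length 3, found at offsets 1, 2; take the smallest, offset 1.
next_char = character at position 4 + 3 = 7 -> 'd'

Best match: offset=1, length=3 (matching 'ddd' starting at position 3)
LZ77 triple: (1, 3, 'd')


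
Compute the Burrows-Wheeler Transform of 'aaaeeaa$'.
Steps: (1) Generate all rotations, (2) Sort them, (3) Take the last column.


Rotations (sorted):
  0: $aaaeeaa -> last char: a
  1: a$aaaeea -> last char: a
  2: aa$aaaee -> last char: e
  3: aaaeeaa$ -> last char: $
  4: aaeeaa$a -> last char: a
  5: aeeaa$aa -> last char: a
  6: eaa$aaae -> last char: e
  7: eeaa$aaa -> last char: a


BWT = aae$aaea


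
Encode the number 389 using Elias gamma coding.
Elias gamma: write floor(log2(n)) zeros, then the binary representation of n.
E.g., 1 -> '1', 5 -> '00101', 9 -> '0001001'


num_bits = floor(log2(389)) + 1 = 9
leading_zeros = num_bits - 1 = 8
binary(389) = 110000101

Elias gamma(389) = '00000000' + '110000101' = 00000000110000101 (17 bits)


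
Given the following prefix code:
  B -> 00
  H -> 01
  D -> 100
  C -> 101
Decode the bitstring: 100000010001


Decoding step by step:
Bits 100 -> D
Bits 00 -> B
Bits 00 -> B
Bits 100 -> D
Bits 01 -> H


Decoded message: DBBDH


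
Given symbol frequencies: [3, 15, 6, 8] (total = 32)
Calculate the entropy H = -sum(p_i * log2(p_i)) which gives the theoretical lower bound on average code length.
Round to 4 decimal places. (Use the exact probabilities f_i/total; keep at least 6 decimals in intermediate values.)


Per-symbol terms -p_i * log2(p_i) with p_i = f_i/32:
  p = 3/32 = 0.093750: log2(p) = -3.415037, -p*log2(p) = 0.320160
  p = 15/32 = 0.468750: log2(p) = -1.093109, -p*log2(p) = 0.512395
  p = 6/32 = 0.187500: log2(p) = -2.415037, -p*log2(p) = 0.452820
  p = 8/32 = 0.250000: log2(p) = -2.000000, -p*log2(p) = 0.500000
H = 0.320160 + 0.512395 + 0.452820 + 0.500000 = 1.785375

H = 1.7854 bits/symbol


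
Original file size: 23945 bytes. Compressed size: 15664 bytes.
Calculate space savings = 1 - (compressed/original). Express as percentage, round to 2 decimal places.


ratio = compressed/original = 15664/23945 = 0.654166
savings = 1 - ratio = 1 - 0.654166 = 0.345834
as a percentage: 0.345834 * 100 = 34.58%

Space savings = 1 - 15664/23945 = 34.58%


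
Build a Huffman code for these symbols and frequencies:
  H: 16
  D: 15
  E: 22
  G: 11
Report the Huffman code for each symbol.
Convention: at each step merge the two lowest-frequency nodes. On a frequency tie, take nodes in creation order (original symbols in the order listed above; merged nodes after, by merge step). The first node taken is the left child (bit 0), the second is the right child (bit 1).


Huffman tree construction:
Step 1: Merge G(11) + D(15) = 26
Step 2: Merge H(16) + E(22) = 38
Step 3: Merge (G+D)(26) + (H+E)(38) = 64
Read each symbol's code off the tree from the root (left child = 0, right child = 1).

Codes:
  H: 10 (length 2)
  D: 01 (length 2)
  E: 11 (length 2)
  G: 00 (length 2)
Average code length: 128/64 = 2.0000 bits/symbol


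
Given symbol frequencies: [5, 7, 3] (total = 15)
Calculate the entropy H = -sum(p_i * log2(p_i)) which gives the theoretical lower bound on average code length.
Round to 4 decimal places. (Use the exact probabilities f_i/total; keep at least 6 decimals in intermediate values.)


Per-symbol terms -p_i * log2(p_i) with p_i = f_i/15:
  p = 5/15 = 0.333333: log2(p) = -1.584963, -p*log2(p) = 0.528321
  p = 7/15 = 0.466667: log2(p) = -1.099536, -p*log2(p) = 0.513117
  p = 3/15 = 0.200000: log2(p) = -2.321928, -p*log2(p) = 0.464386
H = 0.528321 + 0.513117 + 0.464386 = 1.505824

H = 1.5058 bits/symbol


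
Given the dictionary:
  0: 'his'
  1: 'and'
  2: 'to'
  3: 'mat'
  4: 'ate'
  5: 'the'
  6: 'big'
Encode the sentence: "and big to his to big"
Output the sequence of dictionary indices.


Look up each word in the dictionary:
  'and' -> 1
  'big' -> 6
  'to' -> 2
  'his' -> 0
  'to' -> 2
  'big' -> 6

Encoded: [1, 6, 2, 0, 2, 6]


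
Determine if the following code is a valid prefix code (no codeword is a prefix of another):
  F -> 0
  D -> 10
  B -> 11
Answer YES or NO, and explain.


Checking each pair (does one codeword prefix another?):
  F='0' vs D='10': no prefix
  F='0' vs B='11': no prefix
  D='10' vs F='0': no prefix
  D='10' vs B='11': no prefix
  B='11' vs F='0': no prefix
  B='11' vs D='10': no prefix
No violation found over all pairs.

YES -- this is a valid prefix code. No codeword is a prefix of any other codeword.


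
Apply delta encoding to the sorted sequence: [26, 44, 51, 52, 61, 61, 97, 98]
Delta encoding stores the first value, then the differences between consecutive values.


First value: 26
Deltas:
  44 - 26 = 18
  51 - 44 = 7
  52 - 51 = 1
  61 - 52 = 9
  61 - 61 = 0
  97 - 61 = 36
  98 - 97 = 1


Delta encoded: [26, 18, 7, 1, 9, 0, 36, 1]


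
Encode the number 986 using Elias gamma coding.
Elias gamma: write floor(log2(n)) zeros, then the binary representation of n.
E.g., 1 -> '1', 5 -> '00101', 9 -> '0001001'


num_bits = floor(log2(986)) + 1 = 10
leading_zeros = num_bits - 1 = 9
binary(986) = 1111011010

Elias gamma(986) = '000000000' + '1111011010' = 0000000001111011010 (19 bits)


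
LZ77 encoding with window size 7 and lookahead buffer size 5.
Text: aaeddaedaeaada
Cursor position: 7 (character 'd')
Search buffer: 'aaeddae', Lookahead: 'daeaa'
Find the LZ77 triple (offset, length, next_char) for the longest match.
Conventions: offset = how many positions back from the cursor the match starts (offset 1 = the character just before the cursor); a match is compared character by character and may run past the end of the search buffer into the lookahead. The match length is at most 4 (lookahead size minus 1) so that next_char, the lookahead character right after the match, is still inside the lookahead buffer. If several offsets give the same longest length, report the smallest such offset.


Try each offset into the search buffer:
  offset=1 (pos 6, char 'e'): match length 0
  offset=2 (pos 5, char 'a'): match length 0
  offset=3 (pos 4, char 'd'): match length 3
  offset=4 (pos 3, char 'd'): match length 1
  offset=5 (pos 2, char 'e'): match length 0
  offset=6 (pos 1, char 'a'): match length 0
  offset=7 (pos 0, char 'a'): match length 0
Longest match has length 3 at offset 3.
next_char = character at position 7 + 3 = 10 -> 'a'

Best match: offset=3, length=3 (matching 'dae' starting at position 4)
LZ77 triple: (3, 3, 'a')


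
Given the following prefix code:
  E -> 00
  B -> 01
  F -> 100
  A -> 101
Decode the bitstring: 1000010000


Decoding step by step:
Bits 100 -> F
Bits 00 -> E
Bits 100 -> F
Bits 00 -> E


Decoded message: FEFE


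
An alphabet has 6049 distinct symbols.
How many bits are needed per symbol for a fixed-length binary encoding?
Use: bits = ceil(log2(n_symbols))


log2(6049) = 12.5625
Bracket: 2^12 = 4096 < 6049 <= 2^13 = 8192
So ceil(log2(6049)) = 13

bits = ceil(log2(6049)) = ceil(12.5625) = 13 bits


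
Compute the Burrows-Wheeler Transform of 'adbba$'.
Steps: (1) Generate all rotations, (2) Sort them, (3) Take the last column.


Rotations (sorted):
  0: $adbba -> last char: a
  1: a$adbb -> last char: b
  2: adbba$ -> last char: $
  3: ba$adb -> last char: b
  4: bba$ad -> last char: d
  5: dbba$a -> last char: a


BWT = ab$bda


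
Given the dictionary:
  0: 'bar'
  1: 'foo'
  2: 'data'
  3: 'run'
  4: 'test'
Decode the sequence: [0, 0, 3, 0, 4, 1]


Look up each index in the dictionary:
  0 -> 'bar'
  0 -> 'bar'
  3 -> 'run'
  0 -> 'bar'
  4 -> 'test'
  1 -> 'foo'

Decoded: "bar bar run bar test foo"


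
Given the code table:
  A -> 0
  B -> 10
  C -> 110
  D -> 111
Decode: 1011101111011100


Decoding:
10 -> B
111 -> D
0 -> A
111 -> D
10 -> B
111 -> D
0 -> A
0 -> A


Result: BDADBDAA


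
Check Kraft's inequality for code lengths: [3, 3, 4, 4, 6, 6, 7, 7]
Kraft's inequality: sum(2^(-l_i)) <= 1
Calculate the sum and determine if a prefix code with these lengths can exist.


Sum = 2^(-3) + 2^(-3) + 2^(-4) + 2^(-4) + 2^(-6) + 2^(-6) + 2^(-7) + 2^(-7)
    = 0.125 + 0.125 + 0.0625 + 0.0625 + 0.015625 + 0.015625 + 0.0078125 + 0.0078125
    = 54/128 = 0.421875
Since 0.421875 <= 1, Kraft's inequality IS satisfied.
A prefix code with these lengths CAN exist.

Kraft sum = 0.421875. Satisfied.


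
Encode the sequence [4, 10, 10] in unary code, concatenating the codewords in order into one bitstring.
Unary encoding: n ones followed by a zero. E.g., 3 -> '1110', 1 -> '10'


Encode each number as n ones followed by a terminating 0:
  4 -> 11110 (5 bits)
  10 -> 11111111110 (11 bits)
  10 -> 11111111110 (11 bits)
Total length = 5 + 11 + 11 = 27 bits.

Unary([4, 10, 10]) = 111101111111111011111111110 (27 bits)


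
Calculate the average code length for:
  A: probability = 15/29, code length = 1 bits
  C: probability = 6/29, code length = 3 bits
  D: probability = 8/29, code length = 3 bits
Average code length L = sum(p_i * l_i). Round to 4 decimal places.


Weighted contributions p_i * l_i:
  A: (15/29) * 1 = 15/29
  C: (6/29) * 3 = 18/29
  D: (8/29) * 3 = 24/29
Sum = (15 + 18 + 24)/29 = 57/29

L = 57/29 = 1.9655 bits/symbol
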